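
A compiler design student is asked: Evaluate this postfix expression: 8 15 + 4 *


Processing tokens left to right:
Push 8, Push 15
Pop 8 and 15, compute 8 + 15 = 23, push 23
Push 4
Pop 23 and 4, compute 23 * 4 = 92, push 92
Stack result: 92

92


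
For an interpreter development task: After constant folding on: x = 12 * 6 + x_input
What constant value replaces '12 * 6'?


Identifying constant sub-expression:
  Original: x = 12 * 6 + x_input
  12 and 6 are both compile-time constants
  Evaluating: 12 * 6 = 72
  After folding: x = 72 + x_input

72


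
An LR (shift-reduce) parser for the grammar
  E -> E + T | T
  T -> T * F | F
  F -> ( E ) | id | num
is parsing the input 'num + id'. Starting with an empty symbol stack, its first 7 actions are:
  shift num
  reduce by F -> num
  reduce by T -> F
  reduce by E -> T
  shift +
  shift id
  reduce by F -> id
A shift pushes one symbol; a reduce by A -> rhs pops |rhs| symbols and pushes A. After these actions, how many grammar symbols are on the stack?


Tracking the symbol stack through each action:
  Action 1: shift 'num' : push -> stack = [num] (size 1)
  Action 2: reduce by F -> num : pop 1, push F -> stack = [F] (size 1)
  Action 3: reduce by T -> F : pop 1, push T -> stack = [T] (size 1)
  Action 4: reduce by E -> T : pop 1, push E -> stack = [E] (size 1)
  Action 5: shift '+' : push -> stack = [E, +] (size 2)
  Action 6: shift 'id' : push -> stack = [E, +, id] (size 3)
  Action 7: reduce by F -> id : pop 1, push F -> stack = [E, +, F] (size 3)
Final stack size: 3

3


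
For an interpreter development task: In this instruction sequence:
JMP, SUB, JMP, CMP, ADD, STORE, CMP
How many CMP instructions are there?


Scanning instruction sequence for CMP:
  Position 1: JMP
  Position 2: SUB
  Position 3: JMP
  Position 4: CMP <- MATCH
  Position 5: ADD
  Position 6: STORE
  Position 7: CMP <- MATCH
Matches at positions: [4, 7]
Total CMP count: 2

2


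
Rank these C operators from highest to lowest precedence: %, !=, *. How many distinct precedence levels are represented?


Looking up precedence for each operator:
  % -> precedence 6
  != -> precedence 3
  * -> precedence 6
Sorted highest to lowest: %, *, !=
Distinct precedence values: [6, 3]
Number of distinct levels: 2

2


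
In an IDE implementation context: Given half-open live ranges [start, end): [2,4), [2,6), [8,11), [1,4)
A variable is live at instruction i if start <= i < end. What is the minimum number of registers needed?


Live ranges:
  Var0: [2, 4)
  Var1: [2, 6)
  Var2: [8, 11)
  Var3: [1, 4)
Sweep-line events (position, delta, active):
  pos=1 start -> active=1
  pos=2 start -> active=2
  pos=2 start -> active=3
  pos=4 end -> active=2
  pos=4 end -> active=1
  pos=6 end -> active=0
  pos=8 start -> active=1
  pos=11 end -> active=0
Maximum simultaneous active: 3
Minimum registers needed: 3

3


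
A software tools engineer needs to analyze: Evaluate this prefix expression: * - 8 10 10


Parsing prefix expression: * - 8 10 10
Step 1: Innermost operation '- 8 10'
  8 - 10 = -2
Step 2: Outer operation '* [-2] 10'
  -2 * 10 = -20

-20


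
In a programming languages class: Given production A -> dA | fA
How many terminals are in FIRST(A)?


Production: A -> dA | fA
Examining each alternative for leading terminals:
  A -> dA : first terminal = 'd'
  A -> fA : first terminal = 'f'
FIRST(A) = {d, f}
Count: 2

2


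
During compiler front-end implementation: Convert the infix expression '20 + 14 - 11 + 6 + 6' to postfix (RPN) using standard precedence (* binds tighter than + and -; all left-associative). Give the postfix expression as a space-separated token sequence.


Applying the shunting-yard algorithm:
  Operand 20 -> output
  Push '+' onto operator stack -> op-stack: [+]
  Operand 14 -> output
  See '-' (prec 1); top '+' (prec 1) >= it -> pop '+' to output
  Push '-' onto operator stack -> op-stack: [-]
  Operand 11 -> output
  See '+' (prec 1); top '-' (prec 1) >= it -> pop '-' to output
  Push '+' onto operator stack -> op-stack: [+]
  Operand 6 -> output
  See '+' (prec 1); top '+' (prec 1) >= it -> pop '+' to output
  Push '+' onto operator stack -> op-stack: [+]
  Operand 6 -> output
  End of input: pop '+' to output
Postfix result: 20 14 + 11 - 6 + 6 +

20 14 + 11 - 6 + 6 +


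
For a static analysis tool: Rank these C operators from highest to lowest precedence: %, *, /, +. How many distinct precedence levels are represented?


Looking up precedence for each operator:
  % -> precedence 6
  * -> precedence 6
  / -> precedence 6
  + -> precedence 5
Sorted highest to lowest: %, *, /, +
Distinct precedence values: [6, 5]
Number of distinct levels: 2

2


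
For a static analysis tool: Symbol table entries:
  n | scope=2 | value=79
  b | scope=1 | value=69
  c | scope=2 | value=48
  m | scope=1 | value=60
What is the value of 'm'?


Searching symbol table for 'm':
  n | scope=2 | value=79
  b | scope=1 | value=69
  c | scope=2 | value=48
  m | scope=1 | value=60 <- MATCH
Found 'm' at scope 1 with value 60

60


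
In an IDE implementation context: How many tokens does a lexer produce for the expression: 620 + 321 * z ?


Scanning '620 + 321 * z'
Token 1: '620' -> integer_literal
Token 2: '+' -> operator
Token 3: '321' -> integer_literal
Token 4: '*' -> operator
Token 5: 'z' -> identifier
Total tokens: 5

5


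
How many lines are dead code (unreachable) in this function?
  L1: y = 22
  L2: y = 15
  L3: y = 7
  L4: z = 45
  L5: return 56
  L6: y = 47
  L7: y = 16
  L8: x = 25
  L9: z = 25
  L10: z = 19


Analyzing control flow:
  L1: reachable (before return)
  L2: reachable (before return)
  L3: reachable (before return)
  L4: reachable (before return)
  L5: reachable (return statement)
  L6: DEAD (after return at L5)
  L7: DEAD (after return at L5)
  L8: DEAD (after return at L5)
  L9: DEAD (after return at L5)
  L10: DEAD (after return at L5)
Return at L5, total lines = 10
Dead lines: L6 through L10
Count: 5

5


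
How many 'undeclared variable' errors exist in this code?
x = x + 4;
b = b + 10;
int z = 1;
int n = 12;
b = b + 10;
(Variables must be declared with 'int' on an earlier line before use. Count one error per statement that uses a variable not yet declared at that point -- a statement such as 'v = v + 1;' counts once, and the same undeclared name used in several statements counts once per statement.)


Scanning code line by line:
  Line 1: use 'x' -> ERROR (undeclared)
  Line 2: use 'b' -> ERROR (undeclared)
  Line 3: declare 'z' -> declared = ['z']
  Line 4: declare 'n' -> declared = ['n', 'z']
  Line 5: use 'b' -> ERROR (undeclared)
Total undeclared variable errors: 3

3


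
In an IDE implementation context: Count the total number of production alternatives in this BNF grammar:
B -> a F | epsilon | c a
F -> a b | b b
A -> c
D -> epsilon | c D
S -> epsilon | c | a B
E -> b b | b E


Counting alternatives per rule:
  B: 3 alternative(s)
  F: 2 alternative(s)
  A: 1 alternative(s)
  D: 2 alternative(s)
  S: 3 alternative(s)
  E: 2 alternative(s)
Sum: 3 + 2 + 1 + 2 + 3 + 2 = 13

13


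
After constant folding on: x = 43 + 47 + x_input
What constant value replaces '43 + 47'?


Identifying constant sub-expression:
  Original: x = 43 + 47 + x_input
  43 and 47 are both compile-time constants
  Evaluating: 43 + 47 = 90
  After folding: x = 90 + x_input

90


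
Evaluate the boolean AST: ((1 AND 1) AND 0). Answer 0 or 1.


Step 1: Evaluate inner node
  1 AND 1 = 1
Step 2: Evaluate root node
  1 AND 0 = 0

0


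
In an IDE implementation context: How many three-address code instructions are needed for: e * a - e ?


Expression: e * a - e
Generating three-address code (respecting * over +/- precedence):
  Instruction 1: t1 = e * a
  Instruction 2: t2 = t1 - e
Total instructions: 2

2


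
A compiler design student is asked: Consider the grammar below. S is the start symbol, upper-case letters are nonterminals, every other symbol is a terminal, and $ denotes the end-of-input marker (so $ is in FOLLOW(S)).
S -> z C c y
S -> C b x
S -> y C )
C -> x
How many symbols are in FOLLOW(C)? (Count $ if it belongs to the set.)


S is the start symbol and does not occur in any rule body, so FOLLOW(S) = {$}.
Examining every occurrence of C in a rule body:
  S -> z C c y : C is followed by terminal 'c' -> add 'c'
  S -> C b x : C is followed by terminal 'b' -> add 'b'
  S -> y C ) : C is followed by terminal ')' -> add ')'
  C -> x : C does not occur in the body -> contributes nothing
FOLLOW(C) = {), b, c}
Count: 3

3


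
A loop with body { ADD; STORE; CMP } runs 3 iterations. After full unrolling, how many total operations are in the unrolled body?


Loop body operations: ADD, STORE, CMP (3 ops per iteration)
Unrolling 3 iterations:
  Iteration 1: ADD, STORE, CMP (3 ops)
  Iteration 2: ADD, STORE, CMP (3 ops)
  Iteration 3: ADD, STORE, CMP (3 ops)
Total: 3 iterations * 3 ops/iter = 9 operations

9


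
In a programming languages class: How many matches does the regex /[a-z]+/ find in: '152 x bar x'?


Pattern: /[a-z]+/ (identifiers)
Input: '152 x bar x'
Scanning for matches:
  Match 1: 'x'
  Match 2: 'bar'
  Match 3: 'x'
Total matches: 3

3


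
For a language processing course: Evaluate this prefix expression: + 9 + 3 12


Parsing prefix expression: + 9 + 3 12
Step 1: Innermost operation '+ 3 12'
  3 + 12 = 15
Step 2: Outer operation '+ 9 [15]'
  9 + 15 = 24

24


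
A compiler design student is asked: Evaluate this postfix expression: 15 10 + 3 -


Processing tokens left to right:
Push 15, Push 10
Pop 15 and 10, compute 15 + 10 = 25, push 25
Push 3
Pop 25 and 3, compute 25 - 3 = 22, push 22
Stack result: 22

22


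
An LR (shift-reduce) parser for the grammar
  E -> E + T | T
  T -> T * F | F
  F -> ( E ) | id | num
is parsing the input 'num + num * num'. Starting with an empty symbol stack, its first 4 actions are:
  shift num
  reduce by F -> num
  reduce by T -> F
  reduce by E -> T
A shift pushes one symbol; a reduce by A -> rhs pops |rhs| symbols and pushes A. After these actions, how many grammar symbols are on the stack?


Tracking the symbol stack through each action:
  Action 1: shift 'num' : push -> stack = [num] (size 1)
  Action 2: reduce by F -> num : pop 1, push F -> stack = [F] (size 1)
  Action 3: reduce by T -> F : pop 1, push T -> stack = [T] (size 1)
  Action 4: reduce by E -> T : pop 1, push E -> stack = [E] (size 1)
Final stack size: 1

1


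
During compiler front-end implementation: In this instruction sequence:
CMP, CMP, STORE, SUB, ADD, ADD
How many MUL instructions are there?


Scanning instruction sequence for MUL:
  Position 1: CMP
  Position 2: CMP
  Position 3: STORE
  Position 4: SUB
  Position 5: ADD
  Position 6: ADD
Matches at positions: []
Total MUL count: 0

0


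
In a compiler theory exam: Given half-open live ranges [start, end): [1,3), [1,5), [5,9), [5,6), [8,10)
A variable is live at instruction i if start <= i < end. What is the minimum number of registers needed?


Live ranges:
  Var0: [1, 3)
  Var1: [1, 5)
  Var2: [5, 9)
  Var3: [5, 6)
  Var4: [8, 10)
Sweep-line events (position, delta, active):
  pos=1 start -> active=1
  pos=1 start -> active=2
  pos=3 end -> active=1
  pos=5 end -> active=0
  pos=5 start -> active=1
  pos=5 start -> active=2
  pos=6 end -> active=1
  pos=8 start -> active=2
  pos=9 end -> active=1
  pos=10 end -> active=0
Maximum simultaneous active: 2
Minimum registers needed: 2

2


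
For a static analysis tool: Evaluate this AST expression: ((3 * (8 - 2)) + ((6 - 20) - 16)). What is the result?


Expression: ((3 * (8 - 2)) + ((6 - 20) - 16))
Evaluating step by step:
  8 - 2 = 6
  3 * 6 = 18
  6 - 20 = -14
  -14 - 16 = -30
  18 + -30 = -12
Result: -12

-12


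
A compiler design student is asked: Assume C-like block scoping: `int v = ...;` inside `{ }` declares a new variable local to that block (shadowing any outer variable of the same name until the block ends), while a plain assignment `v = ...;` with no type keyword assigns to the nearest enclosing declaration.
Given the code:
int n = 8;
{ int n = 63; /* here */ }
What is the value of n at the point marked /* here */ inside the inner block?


Analyzing scoping rules:
Outer scope: declares n = 8
Inner block: 'int n = 63;' declares a NEW n that shadows the outer one
Inside the block the inner declaration is in scope -> 63
Result: 63

63


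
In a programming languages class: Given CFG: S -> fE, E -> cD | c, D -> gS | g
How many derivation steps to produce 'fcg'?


Grammar: S -> fE, E -> cD | c, D -> gS | g
Deriving 'fcg':
Step 1: S -> fE => fE
Step 2: E -> cD => fcD
Step 3: D -> g => fcg
Total derivation steps: 3

3


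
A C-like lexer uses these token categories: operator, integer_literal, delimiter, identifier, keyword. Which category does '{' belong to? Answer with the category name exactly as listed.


Token: '{'
Checking categories:
  identifier: no
  integer_literal: no
  operator: no
  keyword: no
  delimiter: YES
Category: delimiter

delimiter


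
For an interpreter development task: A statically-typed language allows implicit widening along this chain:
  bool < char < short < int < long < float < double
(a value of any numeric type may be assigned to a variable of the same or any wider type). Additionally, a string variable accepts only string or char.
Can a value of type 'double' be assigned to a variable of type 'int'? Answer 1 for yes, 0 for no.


Target variable type: int
Source value type: double
Numeric ranks: double=6, int=3
Widening allowed iff rank(source) <= rank(target): 6 <= 3? No
Result: 0

0


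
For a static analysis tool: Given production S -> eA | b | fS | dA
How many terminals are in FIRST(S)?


Production: S -> eA | b | fS | dA
Examining each alternative for leading terminals:
  S -> eA : first terminal = 'e'
  S -> b : first terminal = 'b'
  S -> fS : first terminal = 'f'
  S -> dA : first terminal = 'd'
FIRST(S) = {b, d, e, f}
Count: 4

4


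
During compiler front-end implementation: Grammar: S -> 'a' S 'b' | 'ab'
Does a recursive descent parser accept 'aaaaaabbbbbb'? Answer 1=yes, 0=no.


Grammar accepts strings of the form a^n b^n (n >= 1)
Word: 'aaaaaabbbbbb'
Counting: 6 a's and 6 b's
Check: 6 == 6? Yes
Derivation (S -> aSb applied 5 time(s), then S -> ab): S => aSb => aaSbb => aaaSbbb => aaaaSbbbb => aaaaaSbbbbb => aaaaaabbbbbb
Accepted

1


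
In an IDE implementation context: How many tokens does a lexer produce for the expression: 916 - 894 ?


Scanning '916 - 894'
Token 1: '916' -> integer_literal
Token 2: '-' -> operator
Token 3: '894' -> integer_literal
Total tokens: 3

3


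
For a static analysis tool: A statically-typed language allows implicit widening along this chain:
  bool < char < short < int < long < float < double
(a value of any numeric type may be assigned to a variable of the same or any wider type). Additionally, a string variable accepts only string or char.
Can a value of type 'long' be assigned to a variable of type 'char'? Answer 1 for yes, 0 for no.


Target variable type: char
Source value type: long
Numeric ranks: long=4, char=1
Widening allowed iff rank(source) <= rank(target): 4 <= 1? No
Result: 0

0


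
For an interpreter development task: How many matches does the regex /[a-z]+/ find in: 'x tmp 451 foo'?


Pattern: /[a-z]+/ (identifiers)
Input: 'x tmp 451 foo'
Scanning for matches:
  Match 1: 'x'
  Match 2: 'tmp'
  Match 3: 'foo'
Total matches: 3

3


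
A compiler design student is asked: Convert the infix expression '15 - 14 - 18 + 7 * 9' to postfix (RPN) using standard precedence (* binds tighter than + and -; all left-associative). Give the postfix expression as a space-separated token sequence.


Applying the shunting-yard algorithm:
  Operand 15 -> output
  Push '-' onto operator stack -> op-stack: [-]
  Operand 14 -> output
  See '-' (prec 1); top '-' (prec 1) >= it -> pop '-' to output
  Push '-' onto operator stack -> op-stack: [-]
  Operand 18 -> output
  See '+' (prec 1); top '-' (prec 1) >= it -> pop '-' to output
  Push '+' onto operator stack -> op-stack: [+]
  Operand 7 -> output
  Push '*' onto operator stack -> op-stack: [+, *]
  Operand 9 -> output
  End of input: pop '*' to output
  End of input: pop '+' to output
Postfix result: 15 14 - 18 - 7 9 * +

15 14 - 18 - 7 9 * +


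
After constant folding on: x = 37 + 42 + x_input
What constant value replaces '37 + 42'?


Identifying constant sub-expression:
  Original: x = 37 + 42 + x_input
  37 and 42 are both compile-time constants
  Evaluating: 37 + 42 = 79
  After folding: x = 79 + x_input

79


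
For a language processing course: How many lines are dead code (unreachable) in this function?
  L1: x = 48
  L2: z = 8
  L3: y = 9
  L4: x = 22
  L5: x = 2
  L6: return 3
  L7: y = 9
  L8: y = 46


Analyzing control flow:
  L1: reachable (before return)
  L2: reachable (before return)
  L3: reachable (before return)
  L4: reachable (before return)
  L5: reachable (before return)
  L6: reachable (return statement)
  L7: DEAD (after return at L6)
  L8: DEAD (after return at L6)
Return at L6, total lines = 8
Dead lines: L7 through L8
Count: 2

2


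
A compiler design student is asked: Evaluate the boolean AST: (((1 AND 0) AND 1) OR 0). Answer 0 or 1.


Step 1: Evaluate inner node
  1 AND 0 = 0
Step 2: Evaluate next node
  0 AND 1 = 0
Step 3: Evaluate root node
  0 OR 0 = 0

0


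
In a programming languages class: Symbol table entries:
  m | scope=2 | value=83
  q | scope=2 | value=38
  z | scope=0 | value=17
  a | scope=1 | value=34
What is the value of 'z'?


Searching symbol table for 'z':
  m | scope=2 | value=83
  q | scope=2 | value=38
  z | scope=0 | value=17 <- MATCH
  a | scope=1 | value=34
Found 'z' at scope 0 with value 17

17


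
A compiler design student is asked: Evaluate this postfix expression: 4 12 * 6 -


Processing tokens left to right:
Push 4, Push 12
Pop 4 and 12, compute 4 * 12 = 48, push 48
Push 6
Pop 48 and 6, compute 48 - 6 = 42, push 42
Stack result: 42

42


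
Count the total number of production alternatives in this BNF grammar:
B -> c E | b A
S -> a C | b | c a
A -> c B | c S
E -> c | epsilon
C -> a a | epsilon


Counting alternatives per rule:
  B: 2 alternative(s)
  S: 3 alternative(s)
  A: 2 alternative(s)
  E: 2 alternative(s)
  C: 2 alternative(s)
Sum: 2 + 3 + 2 + 2 + 2 = 11

11


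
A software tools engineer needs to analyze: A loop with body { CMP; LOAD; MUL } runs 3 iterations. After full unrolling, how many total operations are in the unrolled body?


Loop body operations: CMP, LOAD, MUL (3 ops per iteration)
Unrolling 3 iterations:
  Iteration 1: CMP, LOAD, MUL (3 ops)
  Iteration 2: CMP, LOAD, MUL (3 ops)
  Iteration 3: CMP, LOAD, MUL (3 ops)
Total: 3 iterations * 3 ops/iter = 9 operations

9


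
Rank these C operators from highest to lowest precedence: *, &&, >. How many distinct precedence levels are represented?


Looking up precedence for each operator:
  * -> precedence 6
  && -> precedence 2
  > -> precedence 4
Sorted highest to lowest: *, >, &&
Distinct precedence values: [6, 4, 2]
Number of distinct levels: 3

3


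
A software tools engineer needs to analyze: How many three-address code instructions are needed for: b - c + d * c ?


Expression: b - c + d * c
Generating three-address code (respecting * over +/- precedence):
  Instruction 1: t1 = d * c
  Instruction 2: t2 = b - c
  Instruction 3: t3 = t2 + t1
Total instructions: 3

3


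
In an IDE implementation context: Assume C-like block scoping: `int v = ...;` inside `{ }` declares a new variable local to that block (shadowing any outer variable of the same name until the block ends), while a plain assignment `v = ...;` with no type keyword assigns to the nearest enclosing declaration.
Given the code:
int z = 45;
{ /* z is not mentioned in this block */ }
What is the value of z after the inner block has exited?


Analyzing scoping rules:
Outer scope: declares z = 45
Inner block: z is neither redeclared nor assigned -> unchanged
After the block -> 45
Result: 45

45


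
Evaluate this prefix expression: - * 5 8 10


Parsing prefix expression: - * 5 8 10
Step 1: Innermost operation '* 5 8'
  5 * 8 = 40
Step 2: Outer operation '- [40] 10'
  40 - 10 = 30

30


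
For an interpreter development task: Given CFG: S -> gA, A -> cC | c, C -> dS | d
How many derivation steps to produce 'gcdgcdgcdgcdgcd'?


Grammar: S -> gA, A -> cC | c, C -> dS | d
Deriving 'gcdgcdgcdgcdgcd':
Step 1: S -> gA => gA
Step 2: A -> cC => gcC
Step 3: C -> dS => gcdS
Step 4: S -> gA => gcdgA
Step 5: A -> cC => gcdgcC
Step 6: C -> dS => gcdgcdS
Step 7: S -> gA => gcdgcdgA
Step 8: A -> cC => gcdgcdgcC
Step 9: C -> dS => gcdgcdgcdS
Step 10: S -> gA => gcdgcdgcdgA
Step 11: A -> cC => gcdgcdgcdgcC
Step 12: C -> dS => gcdgcdgcdgcdS
Step 13: S -> gA => gcdgcdgcdgcdgA
Step 14: A -> cC => gcdgcdgcdgcdgcC
Step 15: C -> d => gcdgcdgcdgcdgcd
Total derivation steps: 15

15


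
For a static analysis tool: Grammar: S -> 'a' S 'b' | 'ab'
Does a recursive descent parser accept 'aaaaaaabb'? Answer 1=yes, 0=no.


Grammar accepts strings of the form a^n b^n (n >= 1)
Word: 'aaaaaaabb'
Counting: 7 a's and 2 b's
Check: 7 == 2? No
Mismatch: a-count != b-count
Rejected

0


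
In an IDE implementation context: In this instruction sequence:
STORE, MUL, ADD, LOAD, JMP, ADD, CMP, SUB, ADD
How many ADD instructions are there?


Scanning instruction sequence for ADD:
  Position 1: STORE
  Position 2: MUL
  Position 3: ADD <- MATCH
  Position 4: LOAD
  Position 5: JMP
  Position 6: ADD <- MATCH
  Position 7: CMP
  Position 8: SUB
  Position 9: ADD <- MATCH
Matches at positions: [3, 6, 9]
Total ADD count: 3

3


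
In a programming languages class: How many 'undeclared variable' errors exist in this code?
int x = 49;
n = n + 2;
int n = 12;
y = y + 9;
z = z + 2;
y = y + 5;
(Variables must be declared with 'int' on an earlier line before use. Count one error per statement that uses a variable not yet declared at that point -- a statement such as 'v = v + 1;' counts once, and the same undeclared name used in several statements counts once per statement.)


Scanning code line by line:
  Line 1: declare 'x' -> declared = ['x']
  Line 2: use 'n' -> ERROR (undeclared)
  Line 3: declare 'n' -> declared = ['n', 'x']
  Line 4: use 'y' -> ERROR (undeclared)
  Line 5: use 'z' -> ERROR (undeclared)
  Line 6: use 'y' -> ERROR (undeclared)
Total undeclared variable errors: 4

4


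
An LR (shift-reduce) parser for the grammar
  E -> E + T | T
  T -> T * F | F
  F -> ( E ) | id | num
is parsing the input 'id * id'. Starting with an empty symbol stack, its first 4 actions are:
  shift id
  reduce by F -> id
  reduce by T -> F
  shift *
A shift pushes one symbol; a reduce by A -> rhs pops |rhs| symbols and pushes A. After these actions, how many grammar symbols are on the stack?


Tracking the symbol stack through each action:
  Action 1: shift 'id' : push -> stack = [id] (size 1)
  Action 2: reduce by F -> id : pop 1, push F -> stack = [F] (size 1)
  Action 3: reduce by T -> F : pop 1, push T -> stack = [T] (size 1)
  Action 4: shift '*' : push -> stack = [T, *] (size 2)
Final stack size: 2

2


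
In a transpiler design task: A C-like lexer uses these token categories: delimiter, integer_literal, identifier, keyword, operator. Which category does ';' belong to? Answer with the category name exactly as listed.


Token: ';'
Checking categories:
  identifier: no
  integer_literal: no
  operator: no
  keyword: no
  delimiter: YES
Category: delimiter

delimiter


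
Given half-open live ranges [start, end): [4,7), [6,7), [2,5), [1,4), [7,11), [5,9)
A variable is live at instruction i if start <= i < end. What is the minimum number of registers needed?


Live ranges:
  Var0: [4, 7)
  Var1: [6, 7)
  Var2: [2, 5)
  Var3: [1, 4)
  Var4: [7, 11)
  Var5: [5, 9)
Sweep-line events (position, delta, active):
  pos=1 start -> active=1
  pos=2 start -> active=2
  pos=4 end -> active=1
  pos=4 start -> active=2
  pos=5 end -> active=1
  pos=5 start -> active=2
  pos=6 start -> active=3
  pos=7 end -> active=2
  pos=7 end -> active=1
  pos=7 start -> active=2
  pos=9 end -> active=1
  pos=11 end -> active=0
Maximum simultaneous active: 3
Minimum registers needed: 3

3


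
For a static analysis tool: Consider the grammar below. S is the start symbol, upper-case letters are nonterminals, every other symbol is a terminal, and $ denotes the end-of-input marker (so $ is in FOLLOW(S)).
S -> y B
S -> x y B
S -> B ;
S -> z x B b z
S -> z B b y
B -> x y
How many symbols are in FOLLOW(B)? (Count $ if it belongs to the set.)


S is the start symbol and does not occur in any rule body, so FOLLOW(S) = {$}.
Examining every occurrence of B in a rule body:
  S -> y B : B is at the right end -> add FOLLOW(S) = {$}
  S -> x y B : B is at the right end -> add FOLLOW(S) = {$} (already in the set)
  S -> B ; : B is followed by terminal ';' -> add ';'
  S -> z x B b z : B is followed by terminal 'b' -> add 'b'
  S -> z B b y : B is followed by terminal 'b' -> add 'b' (already in the set)
  B -> x y : B does not occur in the body -> contributes nothing
FOLLOW(B) = {;, b, $}
Count: 3

3


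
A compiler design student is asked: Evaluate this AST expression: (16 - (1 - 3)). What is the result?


Expression: (16 - (1 - 3))
Evaluating step by step:
  1 - 3 = -2
  16 - -2 = 18
Result: 18

18


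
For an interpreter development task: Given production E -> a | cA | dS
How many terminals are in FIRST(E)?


Production: E -> a | cA | dS
Examining each alternative for leading terminals:
  E -> a : first terminal = 'a'
  E -> cA : first terminal = 'c'
  E -> dS : first terminal = 'd'
FIRST(E) = {a, c, d}
Count: 3

3


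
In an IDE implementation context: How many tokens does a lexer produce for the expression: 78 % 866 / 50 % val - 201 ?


Scanning '78 % 866 / 50 % val - 201'
Token 1: '78' -> integer_literal
Token 2: '%' -> operator
Token 3: '866' -> integer_literal
Token 4: '/' -> operator
Token 5: '50' -> integer_literal
Token 6: '%' -> operator
Token 7: 'val' -> identifier
Token 8: '-' -> operator
Token 9: '201' -> integer_literal
Total tokens: 9

9


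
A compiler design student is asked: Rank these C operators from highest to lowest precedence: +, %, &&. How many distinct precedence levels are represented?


Looking up precedence for each operator:
  + -> precedence 5
  % -> precedence 6
  && -> precedence 2
Sorted highest to lowest: %, +, &&
Distinct precedence values: [6, 5, 2]
Number of distinct levels: 3

3


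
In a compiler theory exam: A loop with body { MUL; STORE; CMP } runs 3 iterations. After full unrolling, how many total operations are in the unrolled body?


Loop body operations: MUL, STORE, CMP (3 ops per iteration)
Unrolling 3 iterations:
  Iteration 1: MUL, STORE, CMP (3 ops)
  Iteration 2: MUL, STORE, CMP (3 ops)
  Iteration 3: MUL, STORE, CMP (3 ops)
Total: 3 iterations * 3 ops/iter = 9 operations

9


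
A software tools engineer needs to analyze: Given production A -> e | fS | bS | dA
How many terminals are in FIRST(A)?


Production: A -> e | fS | bS | dA
Examining each alternative for leading terminals:
  A -> e : first terminal = 'e'
  A -> fS : first terminal = 'f'
  A -> bS : first terminal = 'b'
  A -> dA : first terminal = 'd'
FIRST(A) = {b, d, e, f}
Count: 4

4


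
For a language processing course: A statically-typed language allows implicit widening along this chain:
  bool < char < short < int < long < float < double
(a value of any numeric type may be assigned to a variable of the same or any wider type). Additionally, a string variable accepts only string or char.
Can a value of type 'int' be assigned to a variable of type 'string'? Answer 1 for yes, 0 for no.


Target variable type: string
Source value type: int
Rule: string accepts only {string, char}
  source 'int' in {string, char}? No
Result: 0

0


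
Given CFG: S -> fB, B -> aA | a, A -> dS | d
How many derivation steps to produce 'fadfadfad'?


Grammar: S -> fB, B -> aA | a, A -> dS | d
Deriving 'fadfadfad':
Step 1: S -> fB => fB
Step 2: B -> aA => faA
Step 3: A -> dS => fadS
Step 4: S -> fB => fadfB
Step 5: B -> aA => fadfaA
Step 6: A -> dS => fadfadS
Step 7: S -> fB => fadfadfB
Step 8: B -> aA => fadfadfaA
Step 9: A -> d => fadfadfad
Total derivation steps: 9

9


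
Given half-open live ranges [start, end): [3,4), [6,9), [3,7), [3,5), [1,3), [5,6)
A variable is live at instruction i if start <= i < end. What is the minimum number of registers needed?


Live ranges:
  Var0: [3, 4)
  Var1: [6, 9)
  Var2: [3, 7)
  Var3: [3, 5)
  Var4: [1, 3)
  Var5: [5, 6)
Sweep-line events (position, delta, active):
  pos=1 start -> active=1
  pos=3 end -> active=0
  pos=3 start -> active=1
  pos=3 start -> active=2
  pos=3 start -> active=3
  pos=4 end -> active=2
  pos=5 end -> active=1
  pos=5 start -> active=2
  pos=6 end -> active=1
  pos=6 start -> active=2
  pos=7 end -> active=1
  pos=9 end -> active=0
Maximum simultaneous active: 3
Minimum registers needed: 3

3


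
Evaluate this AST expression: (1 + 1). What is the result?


Expression: (1 + 1)
Evaluating step by step:
  1 + 1 = 2
Result: 2

2


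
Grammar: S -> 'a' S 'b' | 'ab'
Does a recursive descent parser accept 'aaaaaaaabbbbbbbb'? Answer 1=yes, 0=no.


Grammar accepts strings of the form a^n b^n (n >= 1)
Word: 'aaaaaaaabbbbbbbb'
Counting: 8 a's and 8 b's
Check: 8 == 8? Yes
Derivation (S -> aSb applied 7 time(s), then S -> ab): S => aSb => aaSbb => aaaSbbb => aaaaSbbbb => aaaaaSbbbbb => aaaaaaSbbbbbb => aaaaaaaSbbbbbbb => aaaaaaaabbbbbbbb
Accepted

1


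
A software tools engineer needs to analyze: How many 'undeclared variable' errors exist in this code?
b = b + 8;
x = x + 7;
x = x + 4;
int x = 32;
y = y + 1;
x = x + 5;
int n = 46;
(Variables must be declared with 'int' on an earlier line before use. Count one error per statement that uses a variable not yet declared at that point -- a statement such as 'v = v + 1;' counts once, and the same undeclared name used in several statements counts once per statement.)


Scanning code line by line:
  Line 1: use 'b' -> ERROR (undeclared)
  Line 2: use 'x' -> ERROR (undeclared)
  Line 3: use 'x' -> ERROR (undeclared)
  Line 4: declare 'x' -> declared = ['x']
  Line 5: use 'y' -> ERROR (undeclared)
  Line 6: use 'x' -> OK (declared)
  Line 7: declare 'n' -> declared = ['n', 'x']
Total undeclared variable errors: 4

4


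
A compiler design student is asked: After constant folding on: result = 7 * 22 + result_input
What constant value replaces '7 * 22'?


Identifying constant sub-expression:
  Original: result = 7 * 22 + result_input
  7 and 22 are both compile-time constants
  Evaluating: 7 * 22 = 154
  After folding: result = 154 + result_input

154


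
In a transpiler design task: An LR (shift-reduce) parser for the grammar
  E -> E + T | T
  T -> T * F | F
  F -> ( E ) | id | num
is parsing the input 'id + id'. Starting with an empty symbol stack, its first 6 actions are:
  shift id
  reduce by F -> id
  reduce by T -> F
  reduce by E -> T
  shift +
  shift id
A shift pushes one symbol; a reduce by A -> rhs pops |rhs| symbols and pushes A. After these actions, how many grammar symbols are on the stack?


Tracking the symbol stack through each action:
  Action 1: shift 'id' : push -> stack = [id] (size 1)
  Action 2: reduce by F -> id : pop 1, push F -> stack = [F] (size 1)
  Action 3: reduce by T -> F : pop 1, push T -> stack = [T] (size 1)
  Action 4: reduce by E -> T : pop 1, push E -> stack = [E] (size 1)
  Action 5: shift '+' : push -> stack = [E, +] (size 2)
  Action 6: shift 'id' : push -> stack = [E, +, id] (size 3)
Final stack size: 3

3


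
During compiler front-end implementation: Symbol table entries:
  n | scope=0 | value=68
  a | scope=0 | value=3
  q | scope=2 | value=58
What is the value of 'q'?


Searching symbol table for 'q':
  n | scope=0 | value=68
  a | scope=0 | value=3
  q | scope=2 | value=58 <- MATCH
Found 'q' at scope 2 with value 58

58


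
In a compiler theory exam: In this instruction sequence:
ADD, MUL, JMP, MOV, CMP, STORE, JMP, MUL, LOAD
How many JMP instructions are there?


Scanning instruction sequence for JMP:
  Position 1: ADD
  Position 2: MUL
  Position 3: JMP <- MATCH
  Position 4: MOV
  Position 5: CMP
  Position 6: STORE
  Position 7: JMP <- MATCH
  Position 8: MUL
  Position 9: LOAD
Matches at positions: [3, 7]
Total JMP count: 2

2


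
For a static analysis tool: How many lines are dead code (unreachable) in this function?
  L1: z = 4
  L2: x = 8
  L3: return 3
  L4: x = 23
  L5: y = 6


Analyzing control flow:
  L1: reachable (before return)
  L2: reachable (before return)
  L3: reachable (return statement)
  L4: DEAD (after return at L3)
  L5: DEAD (after return at L3)
Return at L3, total lines = 5
Dead lines: L4 through L5
Count: 2

2


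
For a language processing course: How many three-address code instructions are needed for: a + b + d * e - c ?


Expression: a + b + d * e - c
Generating three-address code (respecting * over +/- precedence):
  Instruction 1: t1 = d * e
  Instruction 2: t2 = a + b
  Instruction 3: t3 = t2 + t1
  Instruction 4: t4 = t3 - c
Total instructions: 4

4


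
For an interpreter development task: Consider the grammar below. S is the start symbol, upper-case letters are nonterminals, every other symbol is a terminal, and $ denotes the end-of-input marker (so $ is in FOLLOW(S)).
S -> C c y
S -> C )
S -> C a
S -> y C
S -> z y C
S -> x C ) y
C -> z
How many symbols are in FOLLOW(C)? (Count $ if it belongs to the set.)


S is the start symbol and does not occur in any rule body, so FOLLOW(S) = {$}.
Examining every occurrence of C in a rule body:
  S -> C c y : C is followed by terminal 'c' -> add 'c'
  S -> C ) : C is followed by terminal ')' -> add ')'
  S -> C a : C is followed by terminal 'a' -> add 'a'
  S -> y C : C is at the right end -> add FOLLOW(S) = {$}
  S -> z y C : C is at the right end -> add FOLLOW(S) = {$} (already in the set)
  S -> x C ) y : C is followed by terminal ')' -> add ')' (already in the set)
  C -> z : C does not occur in the body -> contributes nothing
FOLLOW(C) = {), a, c, $}
Count: 4

4


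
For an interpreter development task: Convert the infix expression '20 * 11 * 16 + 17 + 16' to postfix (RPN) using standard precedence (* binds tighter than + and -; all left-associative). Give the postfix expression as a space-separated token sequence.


Applying the shunting-yard algorithm:
  Operand 20 -> output
  Push '*' onto operator stack -> op-stack: [*]
  Operand 11 -> output
  See '*' (prec 2); top '*' (prec 2) >= it -> pop '*' to output
  Push '*' onto operator stack -> op-stack: [*]
  Operand 16 -> output
  See '+' (prec 1); top '*' (prec 2) >= it -> pop '*' to output
  Push '+' onto operator stack -> op-stack: [+]
  Operand 17 -> output
  See '+' (prec 1); top '+' (prec 1) >= it -> pop '+' to output
  Push '+' onto operator stack -> op-stack: [+]
  Operand 16 -> output
  End of input: pop '+' to output
Postfix result: 20 11 * 16 * 17 + 16 +

20 11 * 16 * 17 + 16 +


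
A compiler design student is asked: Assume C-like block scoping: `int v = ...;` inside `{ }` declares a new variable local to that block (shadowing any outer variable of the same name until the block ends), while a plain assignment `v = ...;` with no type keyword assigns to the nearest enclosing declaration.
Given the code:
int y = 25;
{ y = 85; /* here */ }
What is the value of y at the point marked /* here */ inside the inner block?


Analyzing scoping rules:
Outer scope: declares y = 25
Inner block: 'y = 85;' has no type keyword, so it is an assignment to the outer y (no shadowing)
Inside the block, after the assignment -> 85
Result: 85

85


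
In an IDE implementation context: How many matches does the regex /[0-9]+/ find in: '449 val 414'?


Pattern: /[0-9]+/ (int literals)
Input: '449 val 414'
Scanning for matches:
  Match 1: '449'
  Match 2: '414'
Total matches: 2

2


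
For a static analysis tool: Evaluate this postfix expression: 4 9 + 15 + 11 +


Processing tokens left to right:
Push 4, Push 9
Pop 4 and 9, compute 4 + 9 = 13, push 13
Push 15
Pop 13 and 15, compute 13 + 15 = 28, push 28
Push 11
Pop 28 and 11, compute 28 + 11 = 39, push 39
Stack result: 39

39


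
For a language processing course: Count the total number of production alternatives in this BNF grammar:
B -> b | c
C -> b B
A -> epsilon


Counting alternatives per rule:
  B: 2 alternative(s)
  C: 1 alternative(s)
  A: 1 alternative(s)
Sum: 2 + 1 + 1 = 4

4


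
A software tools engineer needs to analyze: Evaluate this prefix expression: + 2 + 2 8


Parsing prefix expression: + 2 + 2 8
Step 1: Innermost operation '+ 2 8'
  2 + 8 = 10
Step 2: Outer operation '+ 2 [10]'
  2 + 10 = 12

12


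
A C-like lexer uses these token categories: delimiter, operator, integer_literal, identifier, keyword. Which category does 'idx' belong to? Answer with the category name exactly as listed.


Token: 'idx'
Checking categories:
  identifier: YES
  integer_literal: no
  operator: no
  keyword: no
  delimiter: no
Category: identifier

identifier


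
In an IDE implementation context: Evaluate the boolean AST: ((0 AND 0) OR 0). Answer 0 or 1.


Step 1: Evaluate inner node
  0 AND 0 = 0
Step 2: Evaluate root node
  0 OR 0 = 0

0


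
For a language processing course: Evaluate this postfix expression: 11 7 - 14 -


Processing tokens left to right:
Push 11, Push 7
Pop 11 and 7, compute 11 - 7 = 4, push 4
Push 14
Pop 4 and 14, compute 4 - 14 = -10, push -10
Stack result: -10

-10


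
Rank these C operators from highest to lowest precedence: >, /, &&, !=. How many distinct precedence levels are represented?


Looking up precedence for each operator:
  > -> precedence 4
  / -> precedence 6
  && -> precedence 2
  != -> precedence 3
Sorted highest to lowest: /, >, !=, &&
Distinct precedence values: [6, 4, 3, 2]
Number of distinct levels: 4

4


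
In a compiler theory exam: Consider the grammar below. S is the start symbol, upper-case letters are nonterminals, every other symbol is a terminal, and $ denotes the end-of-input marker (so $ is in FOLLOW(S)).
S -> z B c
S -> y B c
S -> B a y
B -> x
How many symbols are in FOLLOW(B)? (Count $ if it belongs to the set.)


S is the start symbol and does not occur in any rule body, so FOLLOW(S) = {$}.
Examining every occurrence of B in a rule body:
  S -> z B c : B is followed by terminal 'c' -> add 'c'
  S -> y B c : B is followed by terminal 'c' -> add 'c' (already in the set)
  S -> B a y : B is followed by terminal 'a' -> add 'a'
  B -> x : B does not occur in the body -> contributes nothing
FOLLOW(B) = {a, c}
Count: 2

2


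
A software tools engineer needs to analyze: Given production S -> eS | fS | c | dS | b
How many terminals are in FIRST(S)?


Production: S -> eS | fS | c | dS | b
Examining each alternative for leading terminals:
  S -> eS : first terminal = 'e'
  S -> fS : first terminal = 'f'
  S -> c : first terminal = 'c'
  S -> dS : first terminal = 'd'
  S -> b : first terminal = 'b'
FIRST(S) = {b, c, d, e, f}
Count: 5

5


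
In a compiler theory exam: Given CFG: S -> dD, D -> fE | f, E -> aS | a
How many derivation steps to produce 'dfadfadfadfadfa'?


Grammar: S -> dD, D -> fE | f, E -> aS | a
Deriving 'dfadfadfadfadfa':
Step 1: S -> dD => dD
Step 2: D -> fE => dfE
Step 3: E -> aS => dfaS
Step 4: S -> dD => dfadD
Step 5: D -> fE => dfadfE
Step 6: E -> aS => dfadfaS
Step 7: S -> dD => dfadfadD
Step 8: D -> fE => dfadfadfE
Step 9: E -> aS => dfadfadfaS
Step 10: S -> dD => dfadfadfadD
Step 11: D -> fE => dfadfadfadfE
Step 12: E -> aS => dfadfadfadfaS
Step 13: S -> dD => dfadfadfadfadD
Step 14: D -> fE => dfadfadfadfadfE
Step 15: E -> a => dfadfadfadfadfa
Total derivation steps: 15

15


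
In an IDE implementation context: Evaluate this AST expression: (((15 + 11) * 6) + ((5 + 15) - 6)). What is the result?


Expression: (((15 + 11) * 6) + ((5 + 15) - 6))
Evaluating step by step:
  15 + 11 = 26
  26 * 6 = 156
  5 + 15 = 20
  20 - 6 = 14
  156 + 14 = 170
Result: 170

170
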